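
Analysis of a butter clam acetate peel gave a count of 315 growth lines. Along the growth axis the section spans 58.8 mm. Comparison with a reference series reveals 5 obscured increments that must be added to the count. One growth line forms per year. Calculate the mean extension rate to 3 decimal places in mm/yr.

Adjusted count: 315 + 5 = 320 growth lines.
Mean rate = 58.8 mm / 320 years ≈ 0.184 mm/yr.

0.184 mm/yr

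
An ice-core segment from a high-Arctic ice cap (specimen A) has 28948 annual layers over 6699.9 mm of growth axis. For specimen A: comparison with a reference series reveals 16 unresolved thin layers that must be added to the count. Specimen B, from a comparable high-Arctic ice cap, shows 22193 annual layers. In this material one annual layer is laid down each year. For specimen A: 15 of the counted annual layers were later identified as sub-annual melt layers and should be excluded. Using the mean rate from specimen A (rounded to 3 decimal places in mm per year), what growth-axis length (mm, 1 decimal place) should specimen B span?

Specimen A: true annual layer count = 28948 − 15 + 16 = 28949.
A: 6699.9 mm over 28949 years gives 6699.9 / 28949 ≈ 0.231 mm/year.
B's length ≈ 0.231 × 22193 = 5126.6 mm.

5126.6 mm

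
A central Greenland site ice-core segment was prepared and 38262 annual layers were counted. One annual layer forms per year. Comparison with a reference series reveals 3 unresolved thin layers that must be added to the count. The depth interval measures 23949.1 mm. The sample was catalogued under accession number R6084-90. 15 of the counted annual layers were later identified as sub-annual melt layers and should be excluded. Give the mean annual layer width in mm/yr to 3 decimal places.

0.626 mm/yr

Adjusted count: 38262 − 15 + 3 = 38250 annual layers.
23949.1 mm over 38250 years gives 23949.1 / 38250 ≈ 0.626 mm/yr.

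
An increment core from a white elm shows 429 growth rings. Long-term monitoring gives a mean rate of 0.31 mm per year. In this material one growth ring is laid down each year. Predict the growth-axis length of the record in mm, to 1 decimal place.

429 years of growth are recorded.
429 years at 0.31 mm/year gives 0.31 × 429 = 133.0 mm.

133.0 mm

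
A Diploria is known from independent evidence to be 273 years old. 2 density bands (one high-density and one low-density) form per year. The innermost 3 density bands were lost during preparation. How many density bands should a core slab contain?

273 years at 2 density bands per year gives 273 × 2 = 546 density bands.
Subtracting the 3 density bands not captured gives 546 − 3 = 543 density bands in the record.

543 density bands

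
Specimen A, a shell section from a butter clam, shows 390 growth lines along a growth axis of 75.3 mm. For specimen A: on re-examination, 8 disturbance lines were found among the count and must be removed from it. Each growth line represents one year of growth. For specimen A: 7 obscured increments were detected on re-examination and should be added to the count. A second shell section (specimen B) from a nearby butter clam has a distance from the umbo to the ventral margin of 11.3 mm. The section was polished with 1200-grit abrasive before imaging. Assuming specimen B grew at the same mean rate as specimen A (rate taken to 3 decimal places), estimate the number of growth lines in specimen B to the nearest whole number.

58 growth lines

Specimen A: after corrections the count is 390 − 8 + 7 = 389 growth lines.
A: Mean rate = 75.3 mm / 389 years ≈ 0.194 mm/year.
B spans 11.3 / 0.194 = 58.25 years ≈ 58 growth lines.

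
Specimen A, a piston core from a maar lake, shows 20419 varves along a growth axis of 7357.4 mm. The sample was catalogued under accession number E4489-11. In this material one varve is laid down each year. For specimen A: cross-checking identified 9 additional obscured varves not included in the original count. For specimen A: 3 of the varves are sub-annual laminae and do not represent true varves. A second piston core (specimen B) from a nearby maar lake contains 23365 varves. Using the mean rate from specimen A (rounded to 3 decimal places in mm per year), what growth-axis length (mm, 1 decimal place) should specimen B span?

8411.4 mm

Specimen A: adjusted count: 20419 − 3 + 9 = 20425 varves.
A: 7357.4 mm over 20425 years gives 7357.4 / 20425 ≈ 0.360 mm per year.
B's length ≈ 0.360 × 23365 = 8411.4 mm.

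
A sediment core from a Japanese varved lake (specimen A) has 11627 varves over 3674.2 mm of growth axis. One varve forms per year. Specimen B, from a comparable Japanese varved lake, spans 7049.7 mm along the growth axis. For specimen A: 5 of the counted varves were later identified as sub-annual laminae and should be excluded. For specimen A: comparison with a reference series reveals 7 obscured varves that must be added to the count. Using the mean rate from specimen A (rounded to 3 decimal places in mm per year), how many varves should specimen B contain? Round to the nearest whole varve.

Specimen A: correcting the raw count gives 11627 − 5 + 7 = 11629 true varves.
A: 3674.2 mm over 11629 years gives 3674.2 / 11629 ≈ 0.316 mm/year.
B spans 7049.7 / 0.316 = 22309.18 years ≈ 22309 varves.

22309 varves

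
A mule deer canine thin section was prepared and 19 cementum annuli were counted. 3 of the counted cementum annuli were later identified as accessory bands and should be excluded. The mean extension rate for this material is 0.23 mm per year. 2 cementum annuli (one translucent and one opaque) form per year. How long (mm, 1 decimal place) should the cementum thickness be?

Adjusted count: 19 − 3 = 16 cementum annuli.
16 cementum annuli at 2 per year is 16 / 2 = 8 years.
Predicted length = 0.23 mm/year × 8 years = 1.8 mm.

1.8 mm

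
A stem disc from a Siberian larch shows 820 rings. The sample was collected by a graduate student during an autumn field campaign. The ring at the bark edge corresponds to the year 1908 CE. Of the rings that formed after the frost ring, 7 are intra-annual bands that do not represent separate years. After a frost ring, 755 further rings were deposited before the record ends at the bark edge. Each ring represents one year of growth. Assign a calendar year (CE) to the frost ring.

1160 CE

There are 755 rings younger than the frost ring.
755 − 7 false = 748 true rings after the frost ring.
The ring at the bark edge is 1908 CE, so the frost ring dates to 1908 − 748 = 1160 CE.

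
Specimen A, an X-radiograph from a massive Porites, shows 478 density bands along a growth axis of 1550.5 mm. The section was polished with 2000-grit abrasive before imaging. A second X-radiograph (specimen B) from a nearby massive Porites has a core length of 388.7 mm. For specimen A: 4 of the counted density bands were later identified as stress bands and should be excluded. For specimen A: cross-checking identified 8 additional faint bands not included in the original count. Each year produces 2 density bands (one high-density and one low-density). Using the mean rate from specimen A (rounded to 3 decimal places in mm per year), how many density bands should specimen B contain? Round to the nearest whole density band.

121 density bands

Specimen A: adjusted count: 478 − 4 + 8 = 482 density bands.
Specimen A: with 2 density bands per year, 482 / 2 = 241 years.
A: Extension rate ≈ 1550.5 / 241 = 6.434 mm per year.
Specimen B: 388.7 mm / 6.434 mm per year = 60.41 years; at 2 density bands per year that is 60.41 × 2 ≈ 121 density bands.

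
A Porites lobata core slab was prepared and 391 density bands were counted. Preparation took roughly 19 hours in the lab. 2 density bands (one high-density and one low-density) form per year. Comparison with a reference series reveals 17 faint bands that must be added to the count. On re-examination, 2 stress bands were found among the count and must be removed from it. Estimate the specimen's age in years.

203 yr

True density band count = 391 − 2 + 17 = 406.
With 2 density bands per year, 406 / 2 = 203 years.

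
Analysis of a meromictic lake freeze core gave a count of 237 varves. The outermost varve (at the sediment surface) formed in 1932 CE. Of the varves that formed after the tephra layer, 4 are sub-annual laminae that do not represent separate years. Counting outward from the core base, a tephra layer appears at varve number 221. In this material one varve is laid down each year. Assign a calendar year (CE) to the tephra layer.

1920 CE

237 − 221 = 16 varves lie beyond the tephra layer toward the sediment surface.
16 − 4 false = 12 true varves after the tephra layer.
The varve at the sediment surface is 1932 CE, so the tephra layer dates to 1932 − 12 = 1920 CE.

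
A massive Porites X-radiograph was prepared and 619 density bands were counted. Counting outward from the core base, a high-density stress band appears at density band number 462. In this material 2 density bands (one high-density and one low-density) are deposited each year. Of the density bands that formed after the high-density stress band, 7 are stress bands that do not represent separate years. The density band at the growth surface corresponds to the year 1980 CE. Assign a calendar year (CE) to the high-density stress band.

1905 CE

Between density band 462 and the growth surface there are 619 − 462 = 157 density bands.
157 − 7 false = 150 true density bands after the high-density stress band.
150 density bands at 2 per year is 150 / 2 = 75 years.
1980 − 75 = 1905 CE.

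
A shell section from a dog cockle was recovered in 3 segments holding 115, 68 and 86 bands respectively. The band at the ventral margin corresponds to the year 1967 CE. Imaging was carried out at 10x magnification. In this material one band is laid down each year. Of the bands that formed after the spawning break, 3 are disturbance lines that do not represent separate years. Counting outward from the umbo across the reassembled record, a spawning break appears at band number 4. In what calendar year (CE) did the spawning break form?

1705 CE

Total bands = 115 + 68 + 86 = 269.
Between band 4 and the ventral margin there are 269 − 4 = 265 bands.
Excluding 3 false bands: 265 − 3 = 262.
1967 − 262 = 1705 CE.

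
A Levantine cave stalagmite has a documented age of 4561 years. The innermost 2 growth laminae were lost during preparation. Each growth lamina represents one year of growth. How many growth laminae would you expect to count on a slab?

4559 growth laminae

One growth lamina per year gives 4561 growth laminae over 4561 years.
Subtracting the 2 growth laminae not captured gives 4561 − 2 = 4559 growth laminae in the record.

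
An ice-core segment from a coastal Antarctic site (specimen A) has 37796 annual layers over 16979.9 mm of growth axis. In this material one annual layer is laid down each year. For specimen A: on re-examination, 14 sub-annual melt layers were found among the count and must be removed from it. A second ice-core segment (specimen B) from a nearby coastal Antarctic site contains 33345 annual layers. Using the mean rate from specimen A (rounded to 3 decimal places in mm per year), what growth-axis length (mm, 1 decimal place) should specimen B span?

14971.9 mm

Specimen A: correcting the raw count gives 37796 − 14 = 37782 true annual layers.
A: Mean rate = 16979.9 mm / 37782 years ≈ 0.449 mm per year.
Length of B = 0.449 × 33345 = 14971.9 mm.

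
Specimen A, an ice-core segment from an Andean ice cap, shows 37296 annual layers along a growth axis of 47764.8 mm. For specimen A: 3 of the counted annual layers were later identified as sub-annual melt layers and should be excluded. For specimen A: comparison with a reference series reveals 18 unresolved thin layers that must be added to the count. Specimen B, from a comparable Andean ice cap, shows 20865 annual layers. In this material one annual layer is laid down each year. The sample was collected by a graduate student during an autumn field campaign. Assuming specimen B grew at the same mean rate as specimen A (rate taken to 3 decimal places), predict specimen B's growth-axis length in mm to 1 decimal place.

26707.2 mm

Specimen A: adjusted count: 37296 − 3 + 18 = 37311 annual layers.
A: Mean rate = 47764.8 mm / 37311 years ≈ 1.280 mm/year.
Length of B = 1.280 × 20865 = 26707.2 mm.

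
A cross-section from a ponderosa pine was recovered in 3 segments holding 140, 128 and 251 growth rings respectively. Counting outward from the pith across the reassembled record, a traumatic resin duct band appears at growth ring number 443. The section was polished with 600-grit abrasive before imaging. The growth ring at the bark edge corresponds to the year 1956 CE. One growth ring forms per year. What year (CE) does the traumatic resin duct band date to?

1880 CE

Total growth rings = 140 + 128 + 251 = 519.
519 − 443 = 76 growth rings lie beyond the traumatic resin duct band toward the bark edge.
1956 − 76 = 1880 CE.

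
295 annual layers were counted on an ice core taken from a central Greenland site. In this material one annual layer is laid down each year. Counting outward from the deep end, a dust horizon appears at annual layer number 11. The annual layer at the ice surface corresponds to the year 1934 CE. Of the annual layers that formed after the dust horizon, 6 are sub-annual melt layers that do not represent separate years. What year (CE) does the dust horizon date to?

Between annual layer 11 and the ice surface there are 295 − 11 = 284 annual layers.
Removing the 6 false annual layers leaves 284 − 6 = 278 true annual layers beyond the dust horizon.
The annual layer at the ice surface is 1934 CE, so the dust horizon dates to 1934 − 278 = 1656 CE.

1656 CE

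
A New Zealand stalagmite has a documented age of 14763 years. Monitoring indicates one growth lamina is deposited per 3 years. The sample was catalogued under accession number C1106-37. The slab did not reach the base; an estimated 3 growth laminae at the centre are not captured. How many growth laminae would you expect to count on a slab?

4918 growth laminae

One growth lamina every 3 years means 14763 / 3 = 4921 growth laminae.
Less the 3 uncaptured growth laminae: 4921 − 3 = 4918.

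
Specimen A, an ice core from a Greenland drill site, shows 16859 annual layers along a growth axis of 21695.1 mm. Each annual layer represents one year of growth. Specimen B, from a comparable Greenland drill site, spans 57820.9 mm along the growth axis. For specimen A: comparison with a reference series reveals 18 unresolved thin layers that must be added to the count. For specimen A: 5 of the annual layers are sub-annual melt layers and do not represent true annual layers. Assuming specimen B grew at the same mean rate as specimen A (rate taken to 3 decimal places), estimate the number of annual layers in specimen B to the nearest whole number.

Specimen A: correcting the raw count gives 16859 − 5 + 18 = 16872 true annual layers.
A: Extension rate ≈ 21695.1 / 16872 = 1.286 mm/year.
Specimen B: 57820.9 mm / 1.286 mm per year = 44961.82 years ≈ 44962 annual layers.

44962 annual layers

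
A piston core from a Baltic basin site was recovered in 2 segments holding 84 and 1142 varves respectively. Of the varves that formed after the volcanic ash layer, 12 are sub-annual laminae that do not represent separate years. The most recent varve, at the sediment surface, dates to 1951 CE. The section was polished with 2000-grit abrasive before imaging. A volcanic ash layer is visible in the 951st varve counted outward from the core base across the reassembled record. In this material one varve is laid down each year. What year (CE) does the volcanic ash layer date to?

1688 CE

Total varves = 84 + 1142 = 1226.
The volcanic ash layer sits at varve 951 from the core base, so 1226 − 951 = 275 varves formed after it.
Excluding 12 false varves: 275 − 12 = 263.
Counting back 263 years from 1951 CE places the volcanic ash layer in 1951 − 263 = 1688 CE.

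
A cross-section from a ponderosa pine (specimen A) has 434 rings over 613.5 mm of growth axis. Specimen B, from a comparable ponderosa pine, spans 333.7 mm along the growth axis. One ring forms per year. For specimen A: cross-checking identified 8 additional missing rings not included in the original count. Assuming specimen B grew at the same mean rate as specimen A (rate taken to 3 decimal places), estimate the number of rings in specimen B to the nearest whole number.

240 rings

Specimen A: adjusted count: 434 + 8 = 442 rings.
A: 613.5 mm over 442 years gives 613.5 / 442 ≈ 1.388 mm/year.
Specimen B: 333.7 mm / 1.388 mm per year = 240.42 years ≈ 240 rings.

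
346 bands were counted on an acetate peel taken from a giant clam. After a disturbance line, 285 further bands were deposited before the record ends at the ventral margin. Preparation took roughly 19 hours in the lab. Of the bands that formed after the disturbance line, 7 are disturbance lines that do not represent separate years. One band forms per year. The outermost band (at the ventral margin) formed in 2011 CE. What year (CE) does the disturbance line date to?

1733 CE

285 bands post-date the disturbance line.
Removing the 7 false bands leaves 285 − 7 = 278 true bands beyond the disturbance line.
2011 − 278 = 1733 CE.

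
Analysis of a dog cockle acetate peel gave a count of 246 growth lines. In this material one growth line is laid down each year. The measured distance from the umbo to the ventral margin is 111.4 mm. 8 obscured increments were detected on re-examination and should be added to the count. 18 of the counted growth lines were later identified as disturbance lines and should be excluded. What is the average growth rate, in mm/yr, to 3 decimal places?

Correcting the raw count gives 246 − 18 + 8 = 236 true growth lines.
Mean rate = 111.4 mm / 236 years ≈ 0.472 mm/yr.

0.472 mm/yr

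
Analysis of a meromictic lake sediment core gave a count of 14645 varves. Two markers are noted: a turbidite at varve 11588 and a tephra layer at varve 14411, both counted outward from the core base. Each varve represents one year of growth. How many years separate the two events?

Separation: 14411 − 11588 = 2823 varves.
One varve per year makes the interval 2823 years.

2823 years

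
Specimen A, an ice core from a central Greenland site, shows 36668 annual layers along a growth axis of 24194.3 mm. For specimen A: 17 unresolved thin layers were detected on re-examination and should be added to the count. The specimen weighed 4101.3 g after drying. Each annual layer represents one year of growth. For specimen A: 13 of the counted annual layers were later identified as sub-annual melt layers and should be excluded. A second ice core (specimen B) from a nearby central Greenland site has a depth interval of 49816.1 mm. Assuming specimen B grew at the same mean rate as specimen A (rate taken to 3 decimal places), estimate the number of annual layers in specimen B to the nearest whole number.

Specimen A: correcting the raw count gives 36668 − 13 + 17 = 36672 true annual layers.
A: 24194.3 mm over 36672 years gives 24194.3 / 36672 ≈ 0.660 mm/yr.
For B, 49816.1 / 0.660 = 75478.94 years ≈ 75479 annual layers.

75479 annual layers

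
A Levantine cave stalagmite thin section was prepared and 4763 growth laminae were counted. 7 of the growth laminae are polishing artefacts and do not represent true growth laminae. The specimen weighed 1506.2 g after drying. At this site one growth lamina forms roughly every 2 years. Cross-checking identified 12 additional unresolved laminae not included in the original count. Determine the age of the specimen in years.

9536 years

Correcting the raw count gives 4763 − 7 + 12 = 4768 true growth laminae.
4768 growth laminae at 2 years each span 4768 × 2 = 9536 years.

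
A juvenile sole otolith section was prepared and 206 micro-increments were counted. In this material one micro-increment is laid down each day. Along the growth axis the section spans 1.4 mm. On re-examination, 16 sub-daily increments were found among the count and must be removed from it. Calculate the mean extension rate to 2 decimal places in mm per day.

0.01 mm per day

After corrections the count is 206 − 16 = 190 micro-increments.
Mean rate = 1.4 mm / 190 days ≈ 0.01 mm per day.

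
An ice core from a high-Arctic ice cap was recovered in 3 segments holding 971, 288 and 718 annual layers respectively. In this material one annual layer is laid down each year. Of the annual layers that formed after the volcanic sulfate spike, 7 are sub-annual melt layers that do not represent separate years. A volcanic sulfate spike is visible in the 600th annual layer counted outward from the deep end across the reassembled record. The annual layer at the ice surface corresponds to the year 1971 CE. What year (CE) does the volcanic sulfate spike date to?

Total annual layers = 971 + 288 + 718 = 1977.
Between annual layer 600 and the ice surface there are 1977 − 600 = 1377 annual layers.
Excluding 7 false annual layers: 1377 − 7 = 1370.
The annual layer at the ice surface is 1971 CE, so the volcanic sulfate spike dates to 1971 − 1370 = 601 CE.

601 CE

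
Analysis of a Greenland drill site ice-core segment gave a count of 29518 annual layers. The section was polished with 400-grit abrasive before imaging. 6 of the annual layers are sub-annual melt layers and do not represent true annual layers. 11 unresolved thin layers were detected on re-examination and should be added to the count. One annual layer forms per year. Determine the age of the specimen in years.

After corrections the count is 29518 − 6 + 11 = 29523 annual layers.
One annual layer per year makes the duration 29523 years.

29523 years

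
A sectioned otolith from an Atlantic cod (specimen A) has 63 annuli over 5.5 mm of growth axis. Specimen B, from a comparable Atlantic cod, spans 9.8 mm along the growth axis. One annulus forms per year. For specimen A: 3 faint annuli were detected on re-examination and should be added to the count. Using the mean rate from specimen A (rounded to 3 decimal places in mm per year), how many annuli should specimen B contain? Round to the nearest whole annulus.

Specimen A: adjusted count: 63 + 3 = 66 annuli.
A: 5.5 mm over 66 years gives 5.5 / 66 ≈ 0.083 mm/year.
Specimen B: 9.8 mm / 0.083 mm per year = 118.07 years ≈ 118 annuli.

118 annuli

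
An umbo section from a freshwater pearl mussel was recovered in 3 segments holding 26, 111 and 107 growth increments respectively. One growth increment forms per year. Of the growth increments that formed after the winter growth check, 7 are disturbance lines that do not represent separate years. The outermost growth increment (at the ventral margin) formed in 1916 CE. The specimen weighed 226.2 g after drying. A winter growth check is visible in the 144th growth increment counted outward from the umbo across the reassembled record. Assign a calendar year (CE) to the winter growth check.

Total growth increments = 26 + 111 + 107 = 244.
Between growth increment 144 and the ventral margin there are 244 − 144 = 100 growth increments.
100 − 7 false = 93 true growth increments after the winter growth check.
The growth increment at the ventral margin is 1916 CE, so the winter growth check dates to 1916 − 93 = 1823 CE.

1823 CE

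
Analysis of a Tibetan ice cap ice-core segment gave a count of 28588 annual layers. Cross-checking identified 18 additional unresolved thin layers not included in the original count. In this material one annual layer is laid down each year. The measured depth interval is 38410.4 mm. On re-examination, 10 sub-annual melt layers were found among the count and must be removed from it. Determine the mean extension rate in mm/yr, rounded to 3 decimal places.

Correcting the raw count gives 28588 − 10 + 18 = 28596 true annual layers.
Extension rate ≈ 38410.4 / 28596 = 1.343 mm/yr.

1.343 mm/yr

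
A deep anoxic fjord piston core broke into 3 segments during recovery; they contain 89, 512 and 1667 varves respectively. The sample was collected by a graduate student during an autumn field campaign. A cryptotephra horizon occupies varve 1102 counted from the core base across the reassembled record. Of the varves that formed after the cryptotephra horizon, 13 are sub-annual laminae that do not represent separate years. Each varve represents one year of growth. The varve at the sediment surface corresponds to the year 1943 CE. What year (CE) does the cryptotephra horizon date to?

Total varves = 89 + 512 + 1667 = 2268.
Between varve 1102 and the sediment surface there are 2268 − 1102 = 1166 varves.
Excluding 13 false varves: 1166 − 13 = 1153.
Counting back 1153 years from 1943 CE places the cryptotephra horizon in 1943 − 1153 = 790 CE.

790 CE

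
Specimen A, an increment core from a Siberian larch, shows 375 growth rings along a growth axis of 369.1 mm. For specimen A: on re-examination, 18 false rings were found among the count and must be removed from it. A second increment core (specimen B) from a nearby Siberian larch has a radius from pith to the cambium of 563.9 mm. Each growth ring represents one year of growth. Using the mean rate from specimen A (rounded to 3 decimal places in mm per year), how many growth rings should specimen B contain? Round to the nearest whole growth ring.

Specimen A: after corrections the count is 375 − 18 = 357 growth rings.
A: 369.1 mm over 357 years gives 369.1 / 357 ≈ 1.034 mm/year.
For B, 563.9 / 1.034 = 545.36 years ≈ 545 growth rings.

545 growth rings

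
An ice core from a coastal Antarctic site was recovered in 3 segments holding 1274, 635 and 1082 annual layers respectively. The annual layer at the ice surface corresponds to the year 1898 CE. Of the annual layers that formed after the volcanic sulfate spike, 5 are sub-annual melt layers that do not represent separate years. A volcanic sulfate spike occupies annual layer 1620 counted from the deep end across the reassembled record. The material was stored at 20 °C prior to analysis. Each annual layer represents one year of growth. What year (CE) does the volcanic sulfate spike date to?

Total annual layers = 1274 + 635 + 1082 = 2991.
Between annual layer 1620 and the ice surface there are 2991 − 1620 = 1371 annual layers.
Excluding 5 false annual layers: 1371 − 5 = 1366.
The annual layer at the ice surface is 1898 CE, so the volcanic sulfate spike dates to 1898 − 1366 = 532 CE.

532 CE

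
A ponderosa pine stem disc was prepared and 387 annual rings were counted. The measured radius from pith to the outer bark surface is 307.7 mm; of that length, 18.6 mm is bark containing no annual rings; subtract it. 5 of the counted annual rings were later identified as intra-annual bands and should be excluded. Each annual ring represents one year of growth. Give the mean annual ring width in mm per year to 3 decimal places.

0.757 mm per year

Correcting the raw count gives 387 − 5 = 382 true annual rings.
The growth record spans 307.7 − 18.6 = 289.1 mm.
Extension rate ≈ 289.1 / 382 = 0.757 mm per year.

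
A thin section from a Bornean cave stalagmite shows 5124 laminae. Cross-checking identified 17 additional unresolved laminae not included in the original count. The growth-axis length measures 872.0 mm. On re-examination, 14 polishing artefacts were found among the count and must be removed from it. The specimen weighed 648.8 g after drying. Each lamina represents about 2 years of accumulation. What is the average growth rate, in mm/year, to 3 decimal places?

0.085 mm/year

Correcting the raw count gives 5124 − 14 + 17 = 5127 true laminae.
At 2 years per lamina, 5127 × 2 = 10254 years.
872.0 mm over 10254 years gives 872.0 / 10254 ≈ 0.085 mm/year.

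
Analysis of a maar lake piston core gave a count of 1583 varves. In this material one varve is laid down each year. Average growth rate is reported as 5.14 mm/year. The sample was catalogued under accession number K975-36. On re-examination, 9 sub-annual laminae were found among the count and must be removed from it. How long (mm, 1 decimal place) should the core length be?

Adjusted count: 1583 − 9 = 1574 varves.
Predicted length = 5.14 mm/year × 1574 years = 8090.4 mm.

8090.4 mm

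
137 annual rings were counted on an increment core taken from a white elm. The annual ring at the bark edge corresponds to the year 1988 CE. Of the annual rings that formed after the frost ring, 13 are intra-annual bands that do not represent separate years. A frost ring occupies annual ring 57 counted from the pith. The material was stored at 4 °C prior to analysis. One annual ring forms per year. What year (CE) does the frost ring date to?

137 − 57 = 80 annual rings lie beyond the frost ring toward the bark edge.
Excluding 13 false annual rings: 80 − 13 = 67.
The annual ring at the bark edge is 1988 CE, so the frost ring dates to 1988 − 67 = 1921 CE.

1921 CE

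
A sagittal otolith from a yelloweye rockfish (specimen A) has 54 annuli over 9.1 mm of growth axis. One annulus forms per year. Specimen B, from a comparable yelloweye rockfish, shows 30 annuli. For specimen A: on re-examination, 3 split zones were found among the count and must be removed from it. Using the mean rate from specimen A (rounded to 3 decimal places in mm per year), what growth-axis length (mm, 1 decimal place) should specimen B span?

5.3 mm

Specimen A: after corrections the count is 54 − 3 = 51 annuli.
A: Mean rate = 9.1 mm / 51 years ≈ 0.178 mm/year.
For B, 0.178 mm/year × 30 years = 5.3 mm.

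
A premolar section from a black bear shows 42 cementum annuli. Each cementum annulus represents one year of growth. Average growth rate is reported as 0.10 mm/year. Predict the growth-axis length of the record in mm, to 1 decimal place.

42 years of growth are recorded.
42 years at 0.10 mm/year gives 0.10 × 42 = 4.2 mm.

4.2 mm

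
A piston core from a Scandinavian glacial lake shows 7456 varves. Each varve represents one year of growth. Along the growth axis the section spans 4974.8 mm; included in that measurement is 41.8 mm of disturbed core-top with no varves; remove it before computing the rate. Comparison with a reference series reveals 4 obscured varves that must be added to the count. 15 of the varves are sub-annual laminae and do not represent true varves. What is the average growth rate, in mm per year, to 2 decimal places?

Adjusted count: 7456 − 15 + 4 = 7445 varves.
Net length = 4974.8 − 41.8 = 4933.0 mm.
4933.0 mm over 7445 years gives 4933.0 / 7445 ≈ 0.66 mm per year.

0.66 mm per year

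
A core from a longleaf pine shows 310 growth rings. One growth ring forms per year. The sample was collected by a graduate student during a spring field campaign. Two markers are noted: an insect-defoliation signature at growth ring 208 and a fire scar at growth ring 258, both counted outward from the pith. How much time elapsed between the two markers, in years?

50 years

The two markers are separated by 258 − 208 = 50 growth rings.
One growth ring per year makes the interval 50 years.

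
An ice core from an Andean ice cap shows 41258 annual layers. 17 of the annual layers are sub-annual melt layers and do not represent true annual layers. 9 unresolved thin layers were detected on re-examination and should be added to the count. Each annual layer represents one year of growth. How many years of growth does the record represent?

Correcting the raw count gives 41258 − 17 + 9 = 41250 true annual layers.
At one annual layer per year, that is 41250 years.

41250 yr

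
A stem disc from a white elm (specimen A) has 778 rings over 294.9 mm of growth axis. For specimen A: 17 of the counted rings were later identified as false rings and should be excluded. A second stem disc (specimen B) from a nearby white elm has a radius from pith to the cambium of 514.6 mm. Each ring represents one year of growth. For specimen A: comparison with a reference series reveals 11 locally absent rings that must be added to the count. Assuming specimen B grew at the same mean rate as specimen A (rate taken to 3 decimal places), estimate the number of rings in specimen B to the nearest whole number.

1347 rings

Specimen A: correcting the raw count gives 778 − 17 + 11 = 772 true rings.
A: 294.9 mm over 772 years gives 294.9 / 772 ≈ 0.382 mm/yr.
For B, 514.6 / 0.382 = 1347.12 years ≈ 1347 rings.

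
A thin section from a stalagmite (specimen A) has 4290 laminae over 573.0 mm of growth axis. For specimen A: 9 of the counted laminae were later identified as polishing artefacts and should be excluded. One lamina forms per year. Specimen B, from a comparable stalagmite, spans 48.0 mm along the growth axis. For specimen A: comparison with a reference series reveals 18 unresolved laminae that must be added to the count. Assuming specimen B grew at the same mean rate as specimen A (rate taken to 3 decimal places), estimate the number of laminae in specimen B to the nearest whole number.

361 laminae

Specimen A: true lamina count = 4290 − 9 + 18 = 4299.
A: 573.0 mm over 4299 years gives 573.0 / 4299 ≈ 0.133 mm per year.
B spans 48.0 / 0.133 = 360.90 years ≈ 361 laminae.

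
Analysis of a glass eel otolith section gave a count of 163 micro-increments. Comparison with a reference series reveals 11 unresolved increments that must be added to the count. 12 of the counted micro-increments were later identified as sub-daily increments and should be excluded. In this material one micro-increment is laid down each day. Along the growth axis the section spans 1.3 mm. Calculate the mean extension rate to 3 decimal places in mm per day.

True micro-increment count = 163 − 12 + 11 = 162.
Extension rate ≈ 1.3 / 162 = 0.008 mm per day.

0.008 mm per day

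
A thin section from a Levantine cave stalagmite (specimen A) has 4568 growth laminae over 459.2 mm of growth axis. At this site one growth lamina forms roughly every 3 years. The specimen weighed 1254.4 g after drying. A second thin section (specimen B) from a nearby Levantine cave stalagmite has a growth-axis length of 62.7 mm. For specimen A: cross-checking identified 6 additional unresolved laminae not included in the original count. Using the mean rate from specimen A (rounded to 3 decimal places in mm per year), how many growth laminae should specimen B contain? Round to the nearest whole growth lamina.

Specimen A: correcting the raw count gives 4568 + 6 = 4574 true growth laminae.
Specimen A: multiplying by 3 years per growth lamina: 4574 × 3 = 13722 years.
A: Extension rate ≈ 459.2 / 13722 = 0.033 mm/yr.
For B, 62.7 / 0.033 = 1900.00 years; at 3 years per growth lamina that is 1900.00 / 3 ≈ 633 growth laminae.

633 growth laminae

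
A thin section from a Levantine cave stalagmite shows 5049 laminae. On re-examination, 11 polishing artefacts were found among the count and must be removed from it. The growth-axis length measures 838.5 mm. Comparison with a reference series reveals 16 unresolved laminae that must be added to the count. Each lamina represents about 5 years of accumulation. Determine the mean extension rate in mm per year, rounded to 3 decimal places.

After corrections the count is 5049 − 11 + 16 = 5054 laminae.
5054 laminae at 5 years each span 5054 × 5 = 25270 years.
Extension rate ≈ 838.5 / 25270 = 0.033 mm per year.

0.033 mm per year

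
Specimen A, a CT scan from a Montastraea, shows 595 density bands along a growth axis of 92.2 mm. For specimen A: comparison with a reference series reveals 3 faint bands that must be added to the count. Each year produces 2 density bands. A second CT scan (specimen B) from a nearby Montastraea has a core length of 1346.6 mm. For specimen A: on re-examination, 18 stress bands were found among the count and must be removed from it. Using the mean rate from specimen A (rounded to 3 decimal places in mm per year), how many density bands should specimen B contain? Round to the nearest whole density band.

8469 density bands

Specimen A: true density band count = 595 − 18 + 3 = 580.
Specimen A: dividing by 2 density bands per year: 580 / 2 = 290 years.
A: Extension rate ≈ 92.2 / 290 = 0.318 mm per year.
Specimen B: 1346.6 mm / 0.318 mm per year = 4234.59 years; at 2 density bands per year that is 4234.59 × 2 ≈ 8469 density bands.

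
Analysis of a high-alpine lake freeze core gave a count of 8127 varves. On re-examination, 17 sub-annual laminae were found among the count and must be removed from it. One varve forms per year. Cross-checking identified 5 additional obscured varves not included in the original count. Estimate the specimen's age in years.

Adjusted count: 8127 − 17 + 5 = 8115 varves.
One varve per year makes the duration 8115 years.

8115 yr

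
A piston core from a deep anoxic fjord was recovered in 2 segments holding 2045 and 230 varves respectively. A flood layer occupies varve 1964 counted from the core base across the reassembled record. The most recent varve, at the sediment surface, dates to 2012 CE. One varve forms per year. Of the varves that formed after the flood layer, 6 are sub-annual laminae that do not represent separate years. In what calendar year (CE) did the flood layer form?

1707 CE

Total varves = 2045 + 230 = 2275.
The flood layer sits at varve 1964 from the core base, so 2275 − 1964 = 311 varves formed after it.
Removing the 6 false varves leaves 311 − 6 = 305 true varves beyond the flood layer.
The varve at the sediment surface is 2012 CE, so the flood layer dates to 2012 − 305 = 1707 CE.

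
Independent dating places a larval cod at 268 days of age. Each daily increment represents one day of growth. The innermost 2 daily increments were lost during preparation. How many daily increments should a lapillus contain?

At one daily increment per day, 268 days correspond to 268 daily increments.
268 − 2 missed = 266 daily increments expected in the prepared section.

266 daily increments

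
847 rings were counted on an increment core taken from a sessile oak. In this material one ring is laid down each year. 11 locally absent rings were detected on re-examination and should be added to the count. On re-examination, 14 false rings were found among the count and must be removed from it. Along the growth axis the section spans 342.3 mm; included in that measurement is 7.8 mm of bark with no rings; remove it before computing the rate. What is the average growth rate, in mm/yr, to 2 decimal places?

After corrections the count is 847 − 14 + 11 = 844 rings.
Removing the 7.8 mm offcut leaves 342.3 − 7.8 = 334.5 mm.
334.5 mm over 844 years gives 334.5 / 844 ≈ 0.40 mm/yr.

0.40 mm/yr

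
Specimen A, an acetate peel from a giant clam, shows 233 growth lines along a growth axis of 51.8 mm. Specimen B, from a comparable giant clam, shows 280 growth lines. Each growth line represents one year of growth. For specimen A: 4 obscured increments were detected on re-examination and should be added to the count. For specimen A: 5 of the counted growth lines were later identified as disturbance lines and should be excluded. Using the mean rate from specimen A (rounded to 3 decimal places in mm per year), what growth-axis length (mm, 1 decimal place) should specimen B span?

Specimen A: adjusted count: 233 − 5 + 4 = 232 growth lines.
A: Mean rate = 51.8 mm / 232 years ≈ 0.223 mm per year.
Length of B = 0.223 × 280 = 62.4 mm.

62.4 mm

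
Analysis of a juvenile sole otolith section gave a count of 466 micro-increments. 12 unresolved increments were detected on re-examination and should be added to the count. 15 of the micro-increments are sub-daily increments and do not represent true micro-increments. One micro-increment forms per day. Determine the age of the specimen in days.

463 days

After corrections the count is 466 − 15 + 12 = 463 micro-increments.
One micro-increment per day makes the duration 463 days.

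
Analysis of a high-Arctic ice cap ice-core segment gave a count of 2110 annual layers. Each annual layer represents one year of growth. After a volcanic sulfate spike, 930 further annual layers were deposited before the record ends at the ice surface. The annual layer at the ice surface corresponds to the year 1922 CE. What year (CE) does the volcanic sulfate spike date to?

930 annual layers post-date the volcanic sulfate spike.
Counting back 930 years from 1922 CE places the volcanic sulfate spike in 1922 − 930 = 992 CE.

992 CE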